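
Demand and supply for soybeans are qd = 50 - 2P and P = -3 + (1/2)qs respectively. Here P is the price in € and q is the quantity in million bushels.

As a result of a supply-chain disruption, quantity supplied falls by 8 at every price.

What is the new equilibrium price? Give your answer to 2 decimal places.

Solve the original market: 50 - 2P = 2P + 6, hence P = 11 and q = 28.
The new curves are qd = 50 - 2P (demand) and qs = 2P - 2 (supply).
Equate the new curves: 50 - 2P = 2P - 2, giving 52 = 4P, P = 13, q = 24.

13.00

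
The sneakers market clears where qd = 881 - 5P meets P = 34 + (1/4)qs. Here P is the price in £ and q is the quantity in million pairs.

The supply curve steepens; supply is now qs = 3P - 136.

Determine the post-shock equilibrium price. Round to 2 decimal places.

127.13

Original equilibrium: 881 - 5P = 4P - 136 gives 1017 = 9P, so P = 113 and q = 316.
After the shift, demand is qd = 881 - 5P and supply is qs = 3P - 136.
Equate the new curves: 881 - 5P = 3P - 136, giving 1017 = 8P, P = 127.125, q = 245.375.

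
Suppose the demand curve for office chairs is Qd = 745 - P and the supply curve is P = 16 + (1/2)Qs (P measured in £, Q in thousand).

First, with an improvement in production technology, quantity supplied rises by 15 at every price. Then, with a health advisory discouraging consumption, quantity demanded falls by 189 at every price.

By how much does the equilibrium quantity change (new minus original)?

-121

Original equilibrium: 745 - P = 2P - 32 gives 777 = 3P, so P = 259 and Q = 486.
With the change applied: demand Qd = 556 - P, supply Qs = 2P - 17.
New equilibrium: 556 - P = 2P - 17 ⇒ 573 = 3P ⇒ P = 191, Q = 365.
ΔQ = 365 − 486 = -121.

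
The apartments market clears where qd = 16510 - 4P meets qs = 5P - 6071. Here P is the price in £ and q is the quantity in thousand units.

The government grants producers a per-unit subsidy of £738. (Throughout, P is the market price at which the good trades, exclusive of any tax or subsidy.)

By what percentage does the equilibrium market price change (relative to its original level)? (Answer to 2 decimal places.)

Original equilibrium: 16510 - 4P = 5P - 6071 gives 22581 = 9P, so P = 2509 and q = 6474.
Since sellers receive the price plus the subsidy, the effective supply curve becomes qs = 5P - 2381.
Equate the new curves: 16510 - 4P = 5P - 2381, giving 18891 = 9P, P = 2099, q = 8114.
%ΔP = (2099 − 2509) / 2509 × 100 = -16.34%.

-16.34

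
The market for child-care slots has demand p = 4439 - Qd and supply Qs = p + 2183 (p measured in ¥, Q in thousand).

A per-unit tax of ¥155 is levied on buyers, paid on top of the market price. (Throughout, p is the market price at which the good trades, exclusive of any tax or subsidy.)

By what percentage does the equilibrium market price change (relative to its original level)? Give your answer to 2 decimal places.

Before the shock: 4439 - p = p + 2183 ⇒ 2256 = 2p ⇒ p = 1128, Q = 3311.
Since buyers pay the price plus the tax, the effective demand curve becomes Qd = 4284 - p.
Equate the new curves: 4284 - p = p + 2183, giving 2101 = 2p, p = 1050.5, Q = 3233.5.
%Δp = (1050.5 − 1128) / 1128 × 100 = -6.87%.

-6.87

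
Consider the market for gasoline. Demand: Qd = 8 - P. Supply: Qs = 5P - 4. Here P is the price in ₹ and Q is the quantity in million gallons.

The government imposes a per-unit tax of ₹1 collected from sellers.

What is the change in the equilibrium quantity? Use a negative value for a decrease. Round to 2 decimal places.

-0.83

Initially, 8 - P = 5P - 4, so 12 = 6P and P = 2, Q = 6.
Since sellers keep the price net of the tax, the effective supply curve becomes Qs = 5P - 9.
Equate the new curves: 8 - P = 5P - 9, giving 17 = 6P, P = 17/6 ≈ 2.8333, Q = 31/6 ≈ 5.1667.
ΔQ = 5.1667 − 6 = -0.83.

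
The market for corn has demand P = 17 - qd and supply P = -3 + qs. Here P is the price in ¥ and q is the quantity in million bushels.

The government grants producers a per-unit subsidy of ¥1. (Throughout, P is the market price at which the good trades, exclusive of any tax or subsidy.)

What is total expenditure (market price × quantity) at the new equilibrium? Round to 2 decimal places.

Original equilibrium: 17 - P = P + 3 gives 14 = 2P, so P = 7 and q = 10.
Since sellers receive the price plus the subsidy, the effective supply curve becomes qs = P + 4.
Clearing the new market: 17 - P = P + 4, so P = 6.5 and q = 10.5.
New expenditure = 6.5 × 10.5 = 68.25.

68.25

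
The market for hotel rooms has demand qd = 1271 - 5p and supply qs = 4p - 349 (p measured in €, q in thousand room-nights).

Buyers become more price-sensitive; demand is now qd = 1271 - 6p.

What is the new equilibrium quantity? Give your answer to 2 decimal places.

Original equilibrium: 1271 - 5p = 4p - 349 gives 1620 = 9p, so p = 180 and q = 371.
With the change applied: demand qd = 1271 - 6p, supply qs = 4p - 349.
New equilibrium: 1271 - 6p = 4p - 349 ⇒ 1620 = 10p ⇒ p = 162, q = 299.

299.00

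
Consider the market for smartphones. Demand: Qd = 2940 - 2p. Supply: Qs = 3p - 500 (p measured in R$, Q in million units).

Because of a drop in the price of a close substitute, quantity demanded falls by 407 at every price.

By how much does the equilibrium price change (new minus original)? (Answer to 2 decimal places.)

-81.40

Original equilibrium: 2940 - 2p = 3p - 500 gives 3440 = 5p, so p = 688 and Q = 1564.
With the change applied: demand Qd = 2533 - 2p, supply Qs = 3p - 500.
Setting them equal: 2533 - 2p = 3p - 500 → 3033 = 5p, so p = 606.6 and Q = 1319.8.
Δp = 606.6 − 688 = -81.40.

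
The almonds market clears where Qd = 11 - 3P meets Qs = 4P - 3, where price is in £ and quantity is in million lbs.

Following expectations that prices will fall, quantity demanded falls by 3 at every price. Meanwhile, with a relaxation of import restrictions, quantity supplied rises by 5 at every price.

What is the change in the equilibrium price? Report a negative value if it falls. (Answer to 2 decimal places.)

-1.14

Initially, 11 - 3P = 4P - 3, so 14 = 7P and P = 2, Q = 5.
After the shift, demand is Qd = 8 - 3P and supply is Qs = 4P + 2.
Equate the new curves: 8 - 3P = 4P + 2, giving 6 = 7P, P = 6/7 ≈ 0.8571, Q = 38/7 ≈ 5.4286.
ΔP = 0.8571 − 2 = -1.14.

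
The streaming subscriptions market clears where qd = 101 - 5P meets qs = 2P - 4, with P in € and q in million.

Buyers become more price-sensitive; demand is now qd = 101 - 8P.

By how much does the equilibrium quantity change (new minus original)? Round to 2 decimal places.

Solve the original market: 101 - 5P = 2P - 4, hence P = 15 and q = 26.
With the change applied: demand qd = 101 - 8P, supply qs = 2P - 4.
Equate the new curves: 101 - 8P = 2P - 4, giving 105 = 10P, P = 10.5, q = 17.
Δq = 17 − 26 = -9.00.

-9.00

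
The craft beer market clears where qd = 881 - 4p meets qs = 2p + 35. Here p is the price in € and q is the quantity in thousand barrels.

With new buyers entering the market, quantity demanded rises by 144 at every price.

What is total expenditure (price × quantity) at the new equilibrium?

Initially, 881 - 4p = 2p + 35, so 846 = 6p and p = 141, q = 317.
The new curves are qd = 1025 - 4p (demand) and qs = 2p + 35 (supply).
Clearing the new market: 1025 - 4p = 2p + 35, so p = 165 and q = 365.
New expenditure = 165 × 365 = 60225.

60225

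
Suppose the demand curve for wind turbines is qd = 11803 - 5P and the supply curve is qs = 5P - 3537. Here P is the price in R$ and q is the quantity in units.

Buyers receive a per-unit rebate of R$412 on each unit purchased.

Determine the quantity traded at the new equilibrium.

Initially, 11803 - 5P = 5P - 3537, so 15340 = 10P and P = 1534, q = 4133.
Since buyers' out-of-pocket price is the market price minus the rebate, the effective demand curve becomes qd = 13863 - 5P.
Equate the new curves: 13863 - 5P = 5P - 3537, giving 17400 = 10P, P = 1740, q = 5163.

5163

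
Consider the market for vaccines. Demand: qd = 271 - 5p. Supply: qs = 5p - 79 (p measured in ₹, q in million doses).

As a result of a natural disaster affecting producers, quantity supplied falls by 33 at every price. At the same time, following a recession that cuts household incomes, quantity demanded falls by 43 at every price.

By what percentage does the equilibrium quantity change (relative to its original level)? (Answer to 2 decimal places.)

-39.58

Before the shock: 271 - 5p = 5p - 79 ⇒ 350 = 10p ⇒ p = 35, q = 96.
After the shift, demand is qd = 228 - 5p and supply is qs = 5p - 112.
Clearing the new market: 228 - 5p = 5p - 112, so p = 34 and q = 58.
%Δq = (58 − 96) / 96 × 100 = -39.58%.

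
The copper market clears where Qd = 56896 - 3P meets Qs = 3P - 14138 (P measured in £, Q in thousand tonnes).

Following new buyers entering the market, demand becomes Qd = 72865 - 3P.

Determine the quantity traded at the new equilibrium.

29363.5

Original equilibrium: 56896 - 3P = 3P - 14138 gives 71034 = 6P, so P = 11839 and Q = 21379.
After the shift, demand is Qd = 72865 - 3P and supply is Qs = 3P - 14138.
New equilibrium: 72865 - 3P = 3P - 14138 ⇒ 87003 = 6P ⇒ P = 14500.5, Q = 29363.5.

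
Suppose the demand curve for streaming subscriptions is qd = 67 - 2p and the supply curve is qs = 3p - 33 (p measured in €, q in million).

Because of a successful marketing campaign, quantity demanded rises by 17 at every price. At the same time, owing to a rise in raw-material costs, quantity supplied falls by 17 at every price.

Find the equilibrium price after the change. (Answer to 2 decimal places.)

26.80

Original equilibrium: 67 - 2p = 3p - 33 gives 100 = 5p, so p = 20 and q = 27.
The shock moves the curves to qd = 84 - 2p and qs = 3p - 50.
Clearing the new market: 84 - 2p = 3p - 50, so p = 26.8 and q = 30.4.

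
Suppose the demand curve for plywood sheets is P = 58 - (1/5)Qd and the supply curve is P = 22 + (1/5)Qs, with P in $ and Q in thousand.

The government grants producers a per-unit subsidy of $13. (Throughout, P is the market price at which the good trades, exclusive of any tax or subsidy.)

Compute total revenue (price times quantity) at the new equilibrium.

Original equilibrium: 290 - 5P = 5P - 110 gives 400 = 10P, so P = 40 and Q = 90.
Since sellers receive the price plus the subsidy, the effective supply curve becomes Qs = 5P - 45.
New equilibrium: 290 - 5P = 5P - 45 ⇒ 335 = 10P ⇒ P = 33.5, Q = 122.5.
New expenditure = 33.5 × 122.5 = 4103.75.

4103.75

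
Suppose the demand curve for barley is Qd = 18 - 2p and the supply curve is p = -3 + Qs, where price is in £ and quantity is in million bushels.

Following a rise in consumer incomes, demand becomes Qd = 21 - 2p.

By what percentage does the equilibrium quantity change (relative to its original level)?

+12.5

Solve the original market: 18 - 2p = p + 3, hence p = 5 and Q = 8.
With the change applied: demand Qd = 21 - 2p, supply Qs = p + 3.
Clearing the new market: 21 - 2p = p + 3, so p = 6 and Q = 9.
%ΔQ = (9 − 8) / 8 × 100 = +12.5%.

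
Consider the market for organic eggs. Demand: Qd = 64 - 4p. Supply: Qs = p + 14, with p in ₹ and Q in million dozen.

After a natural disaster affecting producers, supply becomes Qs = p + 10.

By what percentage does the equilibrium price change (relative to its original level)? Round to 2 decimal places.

Solve the original market: 64 - 4p = p + 14, hence p = 10 and Q = 24.
After the shift, demand is Qd = 64 - 4p and supply is Qs = p + 10.
Setting them equal: 64 - 4p = p + 10 → 54 = 5p, so p = 10.8 and Q = 20.8.
%Δp = (10.8 − 10) / 10 × 100 = +8.00%.

+8.00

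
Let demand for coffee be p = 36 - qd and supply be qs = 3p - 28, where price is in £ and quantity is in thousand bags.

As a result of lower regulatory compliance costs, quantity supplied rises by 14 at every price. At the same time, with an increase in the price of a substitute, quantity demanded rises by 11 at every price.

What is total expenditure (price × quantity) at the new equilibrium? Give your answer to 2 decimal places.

Initially, 36 - p = 3p - 28, so 64 = 4p and p = 16, q = 20.
After the shift, demand is qd = 47 - p and supply is qs = 3p - 14.
New equilibrium: 47 - p = 3p - 14 ⇒ 61 = 4p ⇒ p = 15.25, q = 31.75.
New expenditure = 15.25 × 31.75 = 484.19.

484.19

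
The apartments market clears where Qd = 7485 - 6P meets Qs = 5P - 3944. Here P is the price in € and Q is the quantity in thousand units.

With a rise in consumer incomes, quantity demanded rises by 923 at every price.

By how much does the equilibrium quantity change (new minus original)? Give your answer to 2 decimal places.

Original equilibrium: 7485 - 6P = 5P - 3944 gives 11429 = 11P, so P = 1039 and Q = 1251.
The shock moves the curves to Qd = 8408 - 6P and Qs = 5P - 3944.
Setting them equal: 8408 - 6P = 5P - 3944 → 12352 = 11P, so P = 12352/11 ≈ 1122.9091 and Q = 18376/11 ≈ 1670.5455.
ΔQ = 1670.5455 − 1251 = +419.55.

+419.55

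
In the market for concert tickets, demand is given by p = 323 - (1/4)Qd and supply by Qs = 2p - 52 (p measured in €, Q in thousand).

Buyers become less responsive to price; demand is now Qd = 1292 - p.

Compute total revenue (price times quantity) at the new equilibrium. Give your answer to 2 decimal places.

378112.00

Before the shock: 1292 - 4p = 2p - 52 ⇒ 1344 = 6p ⇒ p = 224, Q = 396.
With the change applied: demand Qd = 1292 - p, supply Qs = 2p - 52.
Equate the new curves: 1292 - p = 2p - 52, giving 1344 = 3p, p = 448, Q = 844.
New expenditure = 448 × 844 = 378112.00.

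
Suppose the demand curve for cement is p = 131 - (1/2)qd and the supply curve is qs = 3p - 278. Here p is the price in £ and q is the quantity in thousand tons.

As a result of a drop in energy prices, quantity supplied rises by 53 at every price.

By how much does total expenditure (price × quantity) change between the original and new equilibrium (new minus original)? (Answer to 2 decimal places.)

Original equilibrium: 262 - 2p = 3p - 278 gives 540 = 5p, so p = 108 and q = 46.
The shock moves the curves to qd = 262 - 2p and qs = 3p - 225.
Setting them equal: 262 - 2p = 3p - 225 → 487 = 5p, so p = 97.4 and q = 67.2.
Expenditure moves from 108×46 = 4968 to 97.4×67.2 = 6545.28; change = +1577.28.

+1577.28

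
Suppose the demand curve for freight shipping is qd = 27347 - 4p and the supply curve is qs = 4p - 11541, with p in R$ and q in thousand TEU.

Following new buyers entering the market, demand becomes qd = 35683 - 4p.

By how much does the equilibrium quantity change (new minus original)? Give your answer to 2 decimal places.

Before the shock: 27347 - 4p = 4p - 11541 ⇒ 38888 = 8p ⇒ p = 4861, q = 7903.
After the shift, demand is qd = 35683 - 4p and supply is qs = 4p - 11541.
Clearing the new market: 35683 - 4p = 4p - 11541, so p = 5903 and q = 12071.
Δq = 12071 − 7903 = +4168.00.

+4168.00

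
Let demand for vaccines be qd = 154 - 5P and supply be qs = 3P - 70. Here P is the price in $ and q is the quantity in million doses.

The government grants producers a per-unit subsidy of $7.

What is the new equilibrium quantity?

Original equilibrium: 154 - 5P = 3P - 70 gives 224 = 8P, so P = 28 and q = 14.
Since sellers receive the price plus the subsidy, the effective supply curve becomes qs = 3P - 49.
Clearing the new market: 154 - 5P = 3P - 49, so P = 25.375 and q = 27.125.

27.125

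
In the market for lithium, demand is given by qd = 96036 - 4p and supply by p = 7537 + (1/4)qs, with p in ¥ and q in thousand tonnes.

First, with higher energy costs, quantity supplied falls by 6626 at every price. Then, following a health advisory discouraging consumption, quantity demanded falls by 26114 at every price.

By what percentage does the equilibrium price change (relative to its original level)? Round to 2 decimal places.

Solve the original market: 96036 - 4p = 4p - 30148, hence p = 15773 and q = 32944.
After the shift, demand is qd = 69922 - 4p and supply is qs = 4p - 36774.
Equate the new curves: 69922 - 4p = 4p - 36774, giving 106696 = 8p, p = 13337, q = 16574.
%Δp = (13337 − 15773) / 15773 × 100 = -15.44%.

-15.44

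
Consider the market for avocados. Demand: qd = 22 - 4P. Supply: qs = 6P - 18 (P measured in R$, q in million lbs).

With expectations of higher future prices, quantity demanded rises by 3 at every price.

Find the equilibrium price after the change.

4.3

Original equilibrium: 22 - 4P = 6P - 18 gives 40 = 10P, so P = 4 and q = 6.
The shock moves the curves to qd = 25 - 4P and qs = 6P - 18.
Clearing the new market: 25 - 4P = 6P - 18, so P = 4.3 and q = 7.8.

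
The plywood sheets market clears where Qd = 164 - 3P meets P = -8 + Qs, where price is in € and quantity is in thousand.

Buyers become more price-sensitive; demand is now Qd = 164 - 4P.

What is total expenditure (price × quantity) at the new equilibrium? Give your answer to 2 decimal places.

1223.04

Initially, 164 - 3P = P + 8, so 156 = 4P and P = 39, Q = 47.
The shock moves the curves to Qd = 164 - 4P and Qs = P + 8.
Equate the new curves: 164 - 4P = P + 8, giving 156 = 5P, P = 31.2, Q = 39.2.
New expenditure = 31.2 × 39.2 = 1223.04.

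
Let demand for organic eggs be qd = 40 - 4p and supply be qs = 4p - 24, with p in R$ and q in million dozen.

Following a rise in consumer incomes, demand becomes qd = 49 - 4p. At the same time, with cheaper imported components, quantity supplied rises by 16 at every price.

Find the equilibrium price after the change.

Solve the original market: 40 - 4p = 4p - 24, hence p = 8 and q = 8.
With the change applied: demand qd = 49 - 4p, supply qs = 4p - 8.
Setting them equal: 49 - 4p = 4p - 8 → 57 = 8p, so p = 7.125 and q = 20.5.

7.125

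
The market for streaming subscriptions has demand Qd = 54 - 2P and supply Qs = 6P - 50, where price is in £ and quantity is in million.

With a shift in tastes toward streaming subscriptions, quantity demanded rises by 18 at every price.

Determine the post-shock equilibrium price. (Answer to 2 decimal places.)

15.25

Before the shock: 54 - 2P = 6P - 50 ⇒ 104 = 8P ⇒ P = 13, Q = 28.
The shock moves the curves to Qd = 72 - 2P and Qs = 6P - 50.
Setting them equal: 72 - 2P = 6P - 50 → 122 = 8P, so P = 15.25 and Q = 41.5.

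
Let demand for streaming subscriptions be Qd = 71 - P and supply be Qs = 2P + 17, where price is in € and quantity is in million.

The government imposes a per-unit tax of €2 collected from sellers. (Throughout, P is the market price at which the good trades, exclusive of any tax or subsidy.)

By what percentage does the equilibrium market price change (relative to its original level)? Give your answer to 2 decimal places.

Initially, 71 - P = 2P + 17, so 54 = 3P and P = 18, Q = 53.
Since sellers keep the price net of the tax, the effective supply curve becomes Qs = 2P + 13.
Setting them equal: 71 - P = 2P + 13 → 58 = 3P, so P = 58/3 ≈ 19.3333 and Q = 155/3 ≈ 51.6667.
%ΔP = (19.3333 − 18) / 18 × 100 = +7.41%.

+7.41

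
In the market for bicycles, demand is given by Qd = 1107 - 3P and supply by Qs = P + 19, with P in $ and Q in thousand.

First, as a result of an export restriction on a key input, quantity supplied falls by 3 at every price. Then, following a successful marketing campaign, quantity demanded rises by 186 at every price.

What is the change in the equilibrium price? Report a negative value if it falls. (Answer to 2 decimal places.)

+47.25

Solve the original market: 1107 - 3P = P + 19, hence P = 272 and Q = 291.
The shock moves the curves to Qd = 1293 - 3P and Qs = P + 16.
Clearing the new market: 1293 - 3P = P + 16, so P = 319.25 and Q = 335.25.
ΔP = 319.25 − 272 = +47.25.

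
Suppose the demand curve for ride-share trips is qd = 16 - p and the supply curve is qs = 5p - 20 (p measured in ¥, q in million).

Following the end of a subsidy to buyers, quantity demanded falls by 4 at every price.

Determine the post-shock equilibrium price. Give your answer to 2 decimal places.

5.33

Solve the original market: 16 - p = 5p - 20, hence p = 6 and q = 10.
After the shift, demand is qd = 12 - p and supply is qs = 5p - 20.
Clearing the new market: 12 - p = 5p - 20, so p = 16/3 ≈ 5.3333 and q = 20/3 ≈ 6.6667.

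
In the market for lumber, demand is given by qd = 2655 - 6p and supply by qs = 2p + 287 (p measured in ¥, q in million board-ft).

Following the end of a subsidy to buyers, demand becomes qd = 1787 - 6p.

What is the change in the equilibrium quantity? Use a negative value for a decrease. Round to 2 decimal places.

-217.00

Solve the original market: 2655 - 6p = 2p + 287, hence p = 296 and q = 879.
After the shift, demand is qd = 1787 - 6p and supply is qs = 2p + 287.
Clearing the new market: 1787 - 6p = 2p + 287, so p = 187.5 and q = 662.
Δq = 662 − 879 = -217.00.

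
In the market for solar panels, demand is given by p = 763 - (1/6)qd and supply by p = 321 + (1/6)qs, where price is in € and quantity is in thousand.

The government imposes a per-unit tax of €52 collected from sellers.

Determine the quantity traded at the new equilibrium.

1170

Before the shock: 4578 - 6p = 6p - 1926 ⇒ 6504 = 12p ⇒ p = 542, q = 1326.
Since sellers keep the price net of the tax, the effective supply curve becomes qs = 6p - 2238.
Equate the new curves: 4578 - 6p = 6p - 2238, giving 6816 = 12p, p = 568, q = 1170.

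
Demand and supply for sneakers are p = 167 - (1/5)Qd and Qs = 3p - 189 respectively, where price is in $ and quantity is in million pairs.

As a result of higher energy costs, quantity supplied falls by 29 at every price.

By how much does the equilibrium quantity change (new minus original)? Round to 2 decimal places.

-18.13

Original equilibrium: 835 - 5p = 3p - 189 gives 1024 = 8p, so p = 128 and Q = 195.
After the shift, demand is Qd = 835 - 5p and supply is Qs = 3p - 218.
Equate the new curves: 835 - 5p = 3p - 218, giving 1053 = 8p, p = 131.625, Q = 176.875.
ΔQ = 176.875 − 195 = -18.13.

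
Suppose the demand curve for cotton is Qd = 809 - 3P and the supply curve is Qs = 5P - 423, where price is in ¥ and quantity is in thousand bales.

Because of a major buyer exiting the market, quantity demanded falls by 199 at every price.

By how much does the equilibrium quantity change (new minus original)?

-124.375

Before the shock: 809 - 3P = 5P - 423 ⇒ 1232 = 8P ⇒ P = 154, Q = 347.
With the change applied: demand Qd = 610 - 3P, supply Qs = 5P - 423.
Setting them equal: 610 - 3P = 5P - 423 → 1033 = 8P, so P = 129.125 and Q = 222.625.
ΔQ = 222.625 − 347 = -124.375.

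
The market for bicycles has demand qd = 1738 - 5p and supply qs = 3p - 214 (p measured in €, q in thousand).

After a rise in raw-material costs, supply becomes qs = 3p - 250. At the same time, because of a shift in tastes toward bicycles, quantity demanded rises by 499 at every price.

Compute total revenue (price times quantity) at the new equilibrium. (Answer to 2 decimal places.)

Before the shock: 1738 - 5p = 3p - 214 ⇒ 1952 = 8p ⇒ p = 244, q = 518.
The shock moves the curves to qd = 2237 - 5p and qs = 3p - 250.
Equate the new curves: 2237 - 5p = 3p - 250, giving 2487 = 8p, p = 310.875, q = 682.625.
New expenditure = 310.875 × 682.625 = 212211.05.

212211.05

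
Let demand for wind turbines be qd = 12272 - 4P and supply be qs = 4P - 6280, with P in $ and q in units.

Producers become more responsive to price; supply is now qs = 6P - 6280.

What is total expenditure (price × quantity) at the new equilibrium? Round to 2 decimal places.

Original equilibrium: 12272 - 4P = 4P - 6280 gives 18552 = 8P, so P = 2319 and q = 2996.
The new curves are qd = 12272 - 4P (demand) and qs = 6P - 6280 (supply).
Equate the new curves: 12272 - 4P = 6P - 6280, giving 18552 = 10P, P = 1855.2, q = 4851.2.
New expenditure = 1855.2 × 4851.2 = 8999946.24.

8999946.24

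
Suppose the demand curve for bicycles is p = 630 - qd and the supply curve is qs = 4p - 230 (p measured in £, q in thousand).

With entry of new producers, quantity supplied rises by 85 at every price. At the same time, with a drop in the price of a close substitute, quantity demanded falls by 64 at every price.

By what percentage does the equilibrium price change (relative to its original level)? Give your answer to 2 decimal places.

Before the shock: 630 - p = 4p - 230 ⇒ 860 = 5p ⇒ p = 172, q = 458.
With the change applied: demand qd = 566 - p, supply qs = 4p - 145.
Setting them equal: 566 - p = 4p - 145 → 711 = 5p, so p = 142.2 and q = 423.8.
%Δp = (142.2 − 172) / 172 × 100 = -17.33%.

-17.33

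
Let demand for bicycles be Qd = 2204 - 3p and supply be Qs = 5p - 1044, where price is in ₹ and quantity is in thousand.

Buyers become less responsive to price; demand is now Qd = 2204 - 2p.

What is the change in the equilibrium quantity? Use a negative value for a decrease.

Original equilibrium: 2204 - 3p = 5p - 1044 gives 3248 = 8p, so p = 406 and Q = 986.
With the change applied: demand Qd = 2204 - 2p, supply Qs = 5p - 1044.
Clearing the new market: 2204 - 2p = 5p - 1044, so p = 464 and Q = 1276.
ΔQ = 1276 − 986 = +290.

+290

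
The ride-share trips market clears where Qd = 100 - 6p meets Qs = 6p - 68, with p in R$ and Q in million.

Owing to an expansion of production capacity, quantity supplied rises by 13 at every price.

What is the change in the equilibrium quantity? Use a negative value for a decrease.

+6.5

Before the shock: 100 - 6p = 6p - 68 ⇒ 168 = 12p ⇒ p = 14, Q = 16.
With the change applied: demand Qd = 100 - 6p, supply Qs = 6p - 55.
Setting them equal: 100 - 6p = 6p - 55 → 155 = 12p, so p = 155/12 ≈ 12.9167 and Q = 22.5.
ΔQ = 22.5 − 16 = +6.5.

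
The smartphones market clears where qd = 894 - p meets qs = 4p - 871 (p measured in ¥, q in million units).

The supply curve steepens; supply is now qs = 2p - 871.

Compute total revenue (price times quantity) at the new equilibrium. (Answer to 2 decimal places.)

Initially, 894 - p = 4p - 871, so 1765 = 5p and p = 353, q = 541.
The shock moves the curves to qd = 894 - p and qs = 2p - 871.
Equate the new curves: 894 - p = 2p - 871, giving 1765 = 3p, p = 1765/3 ≈ 588.3333, q = 917/3 ≈ 305.6667.
New expenditure = 588.3333 × 305.6667 = 179833.89.

179833.89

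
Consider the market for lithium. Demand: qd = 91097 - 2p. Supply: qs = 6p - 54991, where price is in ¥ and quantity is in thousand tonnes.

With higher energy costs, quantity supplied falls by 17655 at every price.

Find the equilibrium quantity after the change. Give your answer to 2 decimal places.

Original equilibrium: 91097 - 2p = 6p - 54991 gives 146088 = 8p, so p = 18261 and q = 54575.
With the change applied: demand qd = 91097 - 2p, supply qs = 6p - 72646.
Clearing the new market: 91097 - 2p = 6p - 72646, so p = 20467.875 and q = 50161.25.

50161.25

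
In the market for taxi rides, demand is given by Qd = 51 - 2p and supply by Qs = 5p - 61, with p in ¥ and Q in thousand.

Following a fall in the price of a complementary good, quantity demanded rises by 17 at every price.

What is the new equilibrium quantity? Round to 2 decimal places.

31.14

Original equilibrium: 51 - 2p = 5p - 61 gives 112 = 7p, so p = 16 and Q = 19.
The shock moves the curves to Qd = 68 - 2p and Qs = 5p - 61.
Clearing the new market: 68 - 2p = 5p - 61, so p = 129/7 ≈ 18.4286 and Q = 218/7 ≈ 31.1429.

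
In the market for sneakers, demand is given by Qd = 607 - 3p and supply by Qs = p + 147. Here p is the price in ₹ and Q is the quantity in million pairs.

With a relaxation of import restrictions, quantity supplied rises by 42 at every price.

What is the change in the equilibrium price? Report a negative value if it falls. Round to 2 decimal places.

-10.50

Original equilibrium: 607 - 3p = p + 147 gives 460 = 4p, so p = 115 and Q = 262.
The new curves are Qd = 607 - 3p (demand) and Qs = p + 189 (supply).
Equate the new curves: 607 - 3p = p + 189, giving 418 = 4p, p = 104.5, Q = 293.5.
Δp = 104.5 − 115 = -10.50.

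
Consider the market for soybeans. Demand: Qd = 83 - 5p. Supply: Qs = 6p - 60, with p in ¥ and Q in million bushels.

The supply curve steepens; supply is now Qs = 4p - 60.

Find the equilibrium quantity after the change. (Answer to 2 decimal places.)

3.56

Before the shock: 83 - 5p = 6p - 60 ⇒ 143 = 11p ⇒ p = 13, Q = 18.
After the shift, demand is Qd = 83 - 5p and supply is Qs = 4p - 60.
Setting them equal: 83 - 5p = 4p - 60 → 143 = 9p, so p = 143/9 ≈ 15.8889 and Q = 32/9 ≈ 3.5556.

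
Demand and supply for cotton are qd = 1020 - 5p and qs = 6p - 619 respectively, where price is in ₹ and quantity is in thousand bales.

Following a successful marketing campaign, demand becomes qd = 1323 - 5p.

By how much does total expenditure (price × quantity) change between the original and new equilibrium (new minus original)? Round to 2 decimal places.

+36753.15

Before the shock: 1020 - 5p = 6p - 619 ⇒ 1639 = 11p ⇒ p = 149, q = 275.
After the shift, demand is qd = 1323 - 5p and supply is qs = 6p - 619.
New equilibrium: 1323 - 5p = 6p - 619 ⇒ 1942 = 11p ⇒ p = 1942/11 ≈ 176.5455, q = 4843/11 ≈ 440.2727.
Expenditure moves from 149×275 = 40975 to 176.5455×440.2727 = 77728.1488; change = +36753.15.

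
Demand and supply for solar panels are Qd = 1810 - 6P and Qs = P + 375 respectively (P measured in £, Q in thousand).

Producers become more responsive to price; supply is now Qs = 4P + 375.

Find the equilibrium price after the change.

Initially, 1810 - 6P = P + 375, so 1435 = 7P and P = 205, Q = 580.
With the change applied: demand Qd = 1810 - 6P, supply Qs = 4P + 375.
Setting them equal: 1810 - 6P = 4P + 375 → 1435 = 10P, so P = 143.5 and Q = 949.

143.5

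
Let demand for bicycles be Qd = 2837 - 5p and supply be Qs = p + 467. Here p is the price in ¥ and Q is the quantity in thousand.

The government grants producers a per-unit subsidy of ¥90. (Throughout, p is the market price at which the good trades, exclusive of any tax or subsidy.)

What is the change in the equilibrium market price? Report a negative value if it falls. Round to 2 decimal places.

-15.00

Original equilibrium: 2837 - 5p = p + 467 gives 2370 = 6p, so p = 395 and Q = 862.
Since sellers receive the price plus the subsidy, the effective supply curve becomes Qs = p + 557.
Setting them equal: 2837 - 5p = p + 557 → 2280 = 6p, so p = 380 and Q = 937.
Δp = 380 − 395 = -15.00.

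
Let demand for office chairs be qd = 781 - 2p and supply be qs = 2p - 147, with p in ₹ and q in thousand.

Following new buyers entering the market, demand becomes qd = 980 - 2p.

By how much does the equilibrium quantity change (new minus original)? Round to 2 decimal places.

Original equilibrium: 781 - 2p = 2p - 147 gives 928 = 4p, so p = 232 and q = 317.
The shock moves the curves to qd = 980 - 2p and qs = 2p - 147.
Equate the new curves: 980 - 2p = 2p - 147, giving 1127 = 4p, p = 281.75, q = 416.5.
Δq = 416.5 − 317 = +99.50.

+99.50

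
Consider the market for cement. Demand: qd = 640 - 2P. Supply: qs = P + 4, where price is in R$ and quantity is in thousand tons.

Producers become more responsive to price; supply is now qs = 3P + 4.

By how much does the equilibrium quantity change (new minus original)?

+169.6

Solve the original market: 640 - 2P = P + 4, hence P = 212 and q = 216.
With the change applied: demand qd = 640 - 2P, supply qs = 3P + 4.
Equate the new curves: 640 - 2P = 3P + 4, giving 636 = 5P, P = 127.2, q = 385.6.
Δq = 385.6 − 216 = +169.6.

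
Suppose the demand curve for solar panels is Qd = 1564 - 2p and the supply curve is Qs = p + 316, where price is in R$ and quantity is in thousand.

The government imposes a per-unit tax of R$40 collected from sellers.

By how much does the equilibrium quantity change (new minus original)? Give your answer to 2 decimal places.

Original equilibrium: 1564 - 2p = p + 316 gives 1248 = 3p, so p = 416 and Q = 732.
Since sellers keep the price net of the tax, the effective supply curve becomes Qs = p + 276.
Setting them equal: 1564 - 2p = p + 276 → 1288 = 3p, so p = 1288/3 ≈ 429.3333 and Q = 2116/3 ≈ 705.3333.
ΔQ = 705.3333 − 732 = -26.67.

-26.67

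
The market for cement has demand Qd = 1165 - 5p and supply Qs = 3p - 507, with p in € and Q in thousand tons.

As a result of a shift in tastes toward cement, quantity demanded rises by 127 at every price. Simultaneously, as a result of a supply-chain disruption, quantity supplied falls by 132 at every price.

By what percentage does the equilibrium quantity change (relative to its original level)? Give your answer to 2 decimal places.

Initially, 1165 - 5p = 3p - 507, so 1672 = 8p and p = 209, Q = 120.
After the shift, demand is Qd = 1292 - 5p and supply is Qs = 3p - 639.
Setting them equal: 1292 - 5p = 3p - 639 → 1931 = 8p, so p = 241.375 and Q = 85.125.
%ΔQ = (85.125 − 120) / 120 × 100 = -29.06%.

-29.06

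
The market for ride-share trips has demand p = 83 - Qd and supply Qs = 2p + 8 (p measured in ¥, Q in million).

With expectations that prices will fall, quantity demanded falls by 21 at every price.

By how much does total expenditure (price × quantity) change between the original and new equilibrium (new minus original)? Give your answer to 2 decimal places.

Before the shock: 83 - p = 2p + 8 ⇒ 75 = 3p ⇒ p = 25, Q = 58.
After the shift, demand is Qd = 62 - p and supply is Qs = 2p + 8.
Equate the new curves: 62 - p = 2p + 8, giving 54 = 3p, p = 18, Q = 44.
Expenditure moves from 25×58 = 1450 to 18×44 = 792; change = -658.00.

-658.00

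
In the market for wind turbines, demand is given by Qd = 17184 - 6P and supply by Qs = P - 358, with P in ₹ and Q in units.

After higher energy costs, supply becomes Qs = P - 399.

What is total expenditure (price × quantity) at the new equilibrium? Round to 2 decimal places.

Initially, 17184 - 6P = P - 358, so 17542 = 7P and P = 2506, Q = 2148.
After the shift, demand is Qd = 17184 - 6P and supply is Qs = P - 399.
Equate the new curves: 17184 - 6P = P - 399, giving 17583 = 7P, P = 17583/7 ≈ 2511.8571, Q = 14790/7 ≈ 2112.8571.
New expenditure = 2511.8571 × 2112.8571 = 5307195.31.

5307195.31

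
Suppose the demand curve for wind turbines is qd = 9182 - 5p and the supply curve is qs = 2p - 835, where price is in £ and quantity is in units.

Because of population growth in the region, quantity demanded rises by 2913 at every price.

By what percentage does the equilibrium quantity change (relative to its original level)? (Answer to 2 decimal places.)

Initially, 9182 - 5p = 2p - 835, so 10017 = 7p and p = 1431, q = 2027.
After the shift, demand is qd = 12095 - 5p and supply is qs = 2p - 835.
Setting them equal: 12095 - 5p = 2p - 835 → 12930 = 7p, so p = 12930/7 ≈ 1847.1429 and q = 20015/7 ≈ 2859.2857.
%Δq = (2859.2857 − 2027) / 2027 × 100 = +41.06%.

+41.06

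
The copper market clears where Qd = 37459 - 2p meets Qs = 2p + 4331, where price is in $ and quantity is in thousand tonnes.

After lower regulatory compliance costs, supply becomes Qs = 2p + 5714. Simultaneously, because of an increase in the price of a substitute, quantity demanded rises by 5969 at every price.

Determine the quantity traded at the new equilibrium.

Before the shock: 37459 - 2p = 2p + 4331 ⇒ 33128 = 4p ⇒ p = 8282, Q = 20895.
The new curves are Qd = 43428 - 2p (demand) and Qs = 2p + 5714 (supply).
Clearing the new market: 43428 - 2p = 2p + 5714, so p = 9428.5 and Q = 24571.

24571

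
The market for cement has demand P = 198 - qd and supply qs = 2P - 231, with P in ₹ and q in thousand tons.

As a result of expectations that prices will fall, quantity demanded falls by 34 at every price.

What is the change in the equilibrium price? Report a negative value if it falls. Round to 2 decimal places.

-11.33

Before the shock: 198 - P = 2P - 231 ⇒ 429 = 3P ⇒ P = 143, q = 55.
The shock moves the curves to qd = 164 - P and qs = 2P - 231.
Clearing the new market: 164 - P = 2P - 231, so P = 395/3 ≈ 131.6667 and q = 97/3 ≈ 32.3333.
ΔP = 131.6667 − 143 = -11.33.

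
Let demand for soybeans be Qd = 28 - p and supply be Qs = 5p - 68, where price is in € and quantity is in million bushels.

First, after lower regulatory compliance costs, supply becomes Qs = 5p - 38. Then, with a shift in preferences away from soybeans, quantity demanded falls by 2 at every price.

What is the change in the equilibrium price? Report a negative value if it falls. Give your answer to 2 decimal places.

Solve the original market: 28 - p = 5p - 68, hence p = 16 and Q = 12.
The shock moves the curves to Qd = 26 - p and Qs = 5p - 38.
New equilibrium: 26 - p = 5p - 38 ⇒ 64 = 6p ⇒ p = 32/3 ≈ 10.6667, Q = 46/3 ≈ 15.3333.
Δp = 10.6667 − 16 = -5.33.

-5.33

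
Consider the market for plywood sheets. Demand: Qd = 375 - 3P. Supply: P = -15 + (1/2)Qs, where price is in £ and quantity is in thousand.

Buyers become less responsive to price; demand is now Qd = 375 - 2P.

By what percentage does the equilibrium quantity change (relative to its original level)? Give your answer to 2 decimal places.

Before the shock: 375 - 3P = 2P + 30 ⇒ 345 = 5P ⇒ P = 69, Q = 168.
The new curves are Qd = 375 - 2P (demand) and Qs = 2P + 30 (supply).
New equilibrium: 375 - 2P = 2P + 30 ⇒ 345 = 4P ⇒ P = 86.25, Q = 202.5.
%ΔQ = (202.5 − 168) / 168 × 100 = +20.54%.

+20.54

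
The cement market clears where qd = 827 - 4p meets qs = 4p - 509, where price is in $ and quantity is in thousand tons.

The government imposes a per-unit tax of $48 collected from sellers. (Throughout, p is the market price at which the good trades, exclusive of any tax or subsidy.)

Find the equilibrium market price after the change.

191

Initially, 827 - 4p = 4p - 509, so 1336 = 8p and p = 167, q = 159.
Since sellers keep the price net of the tax, the effective supply curve becomes qs = 4p - 701.
Equate the new curves: 827 - 4p = 4p - 701, giving 1528 = 8p, p = 191, q = 63.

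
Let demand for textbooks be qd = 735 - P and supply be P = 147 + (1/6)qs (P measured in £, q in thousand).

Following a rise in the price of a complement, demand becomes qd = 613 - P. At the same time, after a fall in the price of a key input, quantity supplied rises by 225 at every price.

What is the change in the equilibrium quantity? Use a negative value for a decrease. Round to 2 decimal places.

Solve the original market: 735 - P = 6P - 882, hence P = 231 and q = 504.
The new curves are qd = 613 - P (demand) and qs = 6P - 657 (supply).
Clearing the new market: 613 - P = 6P - 657, so P = 1270/7 ≈ 181.4286 and q = 3021/7 ≈ 431.5714.
Δq = 431.5714 − 504 = -72.43.

-72.43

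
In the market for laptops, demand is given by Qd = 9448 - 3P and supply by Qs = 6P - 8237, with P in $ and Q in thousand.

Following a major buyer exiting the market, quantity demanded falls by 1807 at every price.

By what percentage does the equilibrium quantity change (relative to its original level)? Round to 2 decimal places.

Before the shock: 9448 - 3P = 6P - 8237 ⇒ 17685 = 9P ⇒ P = 1965, Q = 3553.
The new curves are Qd = 7641 - 3P (demand) and Qs = 6P - 8237 (supply).
Setting them equal: 7641 - 3P = 6P - 8237 → 15878 = 9P, so P = 15878/9 ≈ 1764.2222 and Q = 7045/3 ≈ 2348.3333.
%ΔQ = (2348.3333 − 3553) / 3553 × 100 = -33.91%.

-33.91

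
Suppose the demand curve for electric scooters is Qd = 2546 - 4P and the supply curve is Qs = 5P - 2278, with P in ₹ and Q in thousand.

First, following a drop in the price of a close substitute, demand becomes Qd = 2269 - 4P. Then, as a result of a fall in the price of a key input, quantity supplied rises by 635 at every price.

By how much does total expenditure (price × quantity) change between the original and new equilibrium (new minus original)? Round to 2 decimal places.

Solve the original market: 2546 - 4P = 5P - 2278, hence P = 536 and Q = 402.
After the shift, demand is Qd = 2269 - 4P and supply is Qs = 5P - 1643.
Setting them equal: 2269 - 4P = 5P - 1643 → 3912 = 9P, so P = 1304/3 ≈ 434.6667 and Q = 1591/3 ≈ 530.3333.
Expenditure moves from 536×402 = 215472 to 434.6667×530.3333 = 230518.2222; change = +15046.22.

+15046.22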